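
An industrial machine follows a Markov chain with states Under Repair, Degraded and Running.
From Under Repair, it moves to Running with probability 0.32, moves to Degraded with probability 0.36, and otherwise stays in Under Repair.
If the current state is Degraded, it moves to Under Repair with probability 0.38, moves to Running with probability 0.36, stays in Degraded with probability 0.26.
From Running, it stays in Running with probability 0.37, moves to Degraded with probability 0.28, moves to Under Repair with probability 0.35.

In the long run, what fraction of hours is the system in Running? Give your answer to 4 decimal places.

Let the stationary distribution be π with π = πP and π_1 + π_2 + π_3 = 1.
π_1 = 0.32·π_1 + 0.38·π_2 + 0.35·π_3
π_2 = 0.36·π_1 + 0.26·π_2 + 0.28·π_3
Solving with the normalization constraint gives π = (0.3486, 0.3019, 0.3496).
So the stationary probability of Running is 0.3496.

0.3496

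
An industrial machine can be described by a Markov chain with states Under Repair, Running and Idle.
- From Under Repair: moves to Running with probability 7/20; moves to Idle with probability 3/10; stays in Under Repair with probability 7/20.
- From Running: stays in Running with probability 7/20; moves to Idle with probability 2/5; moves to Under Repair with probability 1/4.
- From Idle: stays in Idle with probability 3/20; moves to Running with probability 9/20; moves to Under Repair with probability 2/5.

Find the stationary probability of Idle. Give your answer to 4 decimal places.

Let the stationary distribution be π with π = πP and π_1 + π_2 + π_3 = 1.
π_1 = 0.35·π_1 + 0.25·π_2 + 0.4·π_3
π_2 = 0.35·π_1 + 0.35·π_2 + 0.45·π_3
Solving with the normalization constraint gives π = (0.3268, 0.3794, 0.2939).
So the stationary probability of Idle is 0.2939.

0.2939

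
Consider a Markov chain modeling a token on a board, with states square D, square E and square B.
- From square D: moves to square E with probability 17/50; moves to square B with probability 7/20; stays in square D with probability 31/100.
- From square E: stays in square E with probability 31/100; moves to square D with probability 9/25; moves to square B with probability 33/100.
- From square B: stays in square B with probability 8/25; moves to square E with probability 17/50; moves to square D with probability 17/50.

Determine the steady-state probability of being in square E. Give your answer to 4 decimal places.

0.3301

Let the stationary distribution be π with π = πP and π_1 + π_2 + π_3 = 1.
π_1 = 0.31·π_1 + 0.36·π_2 + 0.34·π_3
π_2 = 0.34·π_1 + 0.31·π_2 + 0.34·π_3
Solving with the normalization constraint gives π = (0.3365, 0.3301, 0.3334).
So the stationary probability of square E is 0.3301.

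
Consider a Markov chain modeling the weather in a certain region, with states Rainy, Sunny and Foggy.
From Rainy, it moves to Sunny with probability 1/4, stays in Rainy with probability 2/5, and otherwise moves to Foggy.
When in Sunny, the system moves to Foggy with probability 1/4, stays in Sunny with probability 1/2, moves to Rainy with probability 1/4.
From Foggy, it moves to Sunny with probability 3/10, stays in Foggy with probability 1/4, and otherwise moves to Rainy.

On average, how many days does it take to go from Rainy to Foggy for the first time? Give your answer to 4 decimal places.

Let t(s) be the expected number of days to first reach Foggy from state s, with t(Foggy) = 0. Conditioning on the first day:
t(Rainy) = 1 + 0.4·t(Rainy) + 0.25·t(Sunny)
t(Sunny) = 1 + 0.25·t(Rainy) + 0.5·t(Sunny)
Solving: t(Rainy) = 3.1579, t(Sunny) = 3.5789.
Expected days from Rainy to Foggy: 3.1579.

3.1579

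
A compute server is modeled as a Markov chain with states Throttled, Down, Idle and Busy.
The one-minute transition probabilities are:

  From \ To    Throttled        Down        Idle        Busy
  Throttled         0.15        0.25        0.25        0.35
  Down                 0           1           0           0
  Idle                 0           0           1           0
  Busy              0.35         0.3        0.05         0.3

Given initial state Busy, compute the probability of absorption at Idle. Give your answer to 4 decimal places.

0.2751

Let h(s) be the probability of absorption at Idle starting from transient state s. Then h(Idle) = 1 and h(Down) = 0. By first-step analysis:
h(Throttled) = 0.15·h(Throttled) + 0.25·0 + 0.25·1 + 0.35·h(Busy)
h(Busy) = 0.35·h(Throttled) + 0.3·0 + 0.05·1 + 0.3·h(Busy)
Solving: h(Throttled) = 0.4074, h(Busy) = 0.2751.
Starting from Busy, the probability is 0.2751.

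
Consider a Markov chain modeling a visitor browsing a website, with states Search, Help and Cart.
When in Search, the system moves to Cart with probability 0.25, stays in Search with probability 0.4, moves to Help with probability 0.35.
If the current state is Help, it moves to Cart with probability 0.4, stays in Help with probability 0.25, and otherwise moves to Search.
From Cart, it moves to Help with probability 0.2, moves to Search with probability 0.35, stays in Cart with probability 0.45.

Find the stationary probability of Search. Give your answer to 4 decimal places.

Let the stationary distribution be π with π = πP and π_1 + π_2 + π_3 = 1.
π_1 = 0.4·π_1 + 0.35·π_2 + 0.35·π_3
π_2 = 0.35·π_1 + 0.25·π_2 + 0.2·π_3
Solving with the normalization constraint gives π = (0.3684, 0.2687, 0.3629).
So the stationary probability of Search is 0.3684.

0.3684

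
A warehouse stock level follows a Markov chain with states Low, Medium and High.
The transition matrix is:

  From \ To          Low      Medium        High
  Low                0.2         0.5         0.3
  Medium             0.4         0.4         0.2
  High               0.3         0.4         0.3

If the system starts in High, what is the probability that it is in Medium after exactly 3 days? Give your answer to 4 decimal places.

Propagate the distribution vector 3 days from High.
After 0 days: (0.0000, 0.0000, 1.0000)
After 1 day: (0.3000, 0.4000, 0.3000)
After 2 days: (0.3100, 0.4300, 0.2600)
After 3 days: (0.3120, 0.4310, 0.2570)
P(in Medium after 3 days) = 0.4310

0.4310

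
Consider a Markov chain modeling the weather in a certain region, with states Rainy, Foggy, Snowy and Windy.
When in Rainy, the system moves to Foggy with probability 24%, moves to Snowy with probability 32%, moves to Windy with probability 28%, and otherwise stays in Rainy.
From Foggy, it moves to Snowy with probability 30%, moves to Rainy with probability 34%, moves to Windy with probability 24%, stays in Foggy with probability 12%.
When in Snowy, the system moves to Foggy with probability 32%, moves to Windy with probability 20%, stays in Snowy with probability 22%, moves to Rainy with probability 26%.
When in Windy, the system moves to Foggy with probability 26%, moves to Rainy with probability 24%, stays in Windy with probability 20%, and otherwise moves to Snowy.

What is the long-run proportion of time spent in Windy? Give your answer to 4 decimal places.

Let the stationary distribution be π with π = πP and π_1 + π_2 + π_3 + π_4 = 1.
π_1 = 0.16·π_1 + 0.34·π_2 + 0.26·π_3 + 0.24·π_4
π_2 = 0.24·π_1 + 0.12·π_2 + 0.32·π_3 + 0.26·π_4
π_3 = 0.32·π_1 + 0.3·π_2 + 0.22·π_3 + 0.3·π_4
Solving with the normalization constraint gives π = (0.2495, 0.2386, 0.2824, 0.2295).
So the stationary probability of Windy is 0.2295.

0.2295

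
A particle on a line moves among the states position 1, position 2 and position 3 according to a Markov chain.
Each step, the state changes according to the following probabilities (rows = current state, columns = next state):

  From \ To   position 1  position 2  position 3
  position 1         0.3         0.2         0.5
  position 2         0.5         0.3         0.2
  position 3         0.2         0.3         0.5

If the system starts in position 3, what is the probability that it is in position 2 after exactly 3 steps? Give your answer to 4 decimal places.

0.2690

Propagate the distribution vector 3 steps from position 3.
After 0 steps: (0.0000, 0.0000, 1.0000)
After 1 step: (0.2000, 0.3000, 0.5000)
After 2 steps: (0.3100, 0.2800, 0.4100)
After 3 steps: (0.3150, 0.2690, 0.4160)
P(in position 2 after 3 steps) = 0.2690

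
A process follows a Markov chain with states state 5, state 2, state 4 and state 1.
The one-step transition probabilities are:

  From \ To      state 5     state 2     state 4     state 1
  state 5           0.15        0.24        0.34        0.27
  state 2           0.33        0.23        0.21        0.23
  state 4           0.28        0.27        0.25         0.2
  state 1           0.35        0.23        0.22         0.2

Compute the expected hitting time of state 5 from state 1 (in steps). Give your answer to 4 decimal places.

Let t(s) be the expected number of steps to first reach state 5 from state s, with t(state 5) = 0. Conditioning on the first step:
t(state 2) = 1 + 0.23·t(state 2) + 0.21·t(state 4) + 0.23·t(state 1)
t(state 4) = 1 + 0.27·t(state 2) + 0.25·t(state 4) + 0.2·t(state 1)
t(state 1) = 1 + 0.23·t(state 2) + 0.22·t(state 4) + 0.2·t(state 1)
Solving: t(state 2) = 3.0932, t(state 4) = 3.2562, t(state 1) = 3.0347.
Expected steps from state 1 to state 5: 3.0347.

3.0347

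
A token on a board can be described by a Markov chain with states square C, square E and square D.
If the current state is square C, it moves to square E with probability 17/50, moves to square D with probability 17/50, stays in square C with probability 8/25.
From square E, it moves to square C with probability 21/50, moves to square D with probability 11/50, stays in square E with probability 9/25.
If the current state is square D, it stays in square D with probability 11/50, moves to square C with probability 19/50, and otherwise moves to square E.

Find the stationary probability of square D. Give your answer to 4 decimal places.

Let the stationary distribution be π with π = πP and π_1 + π_2 + π_3 = 1.
π_1 = 0.32·π_1 + 0.42·π_2 + 0.38·π_3
π_2 = 0.34·π_1 + 0.36·π_2 + 0.4·π_3
Solving with the normalization constraint gives π = (0.3722, 0.3631, 0.2647).
So the stationary probability of square D is 0.2647.

0.2647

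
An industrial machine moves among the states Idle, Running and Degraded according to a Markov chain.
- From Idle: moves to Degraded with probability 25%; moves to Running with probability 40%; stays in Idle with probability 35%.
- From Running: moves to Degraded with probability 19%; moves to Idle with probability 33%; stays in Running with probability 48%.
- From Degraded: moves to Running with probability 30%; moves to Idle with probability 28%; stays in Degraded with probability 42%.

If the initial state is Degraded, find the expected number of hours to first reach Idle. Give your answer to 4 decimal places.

3.3524

Let t(s) be the expected number of hours to first reach Idle from state s, with t(Idle) = 0. Conditioning on the first hour:
t(Running) = 1 + 0.48·t(Running) + 0.19·t(Degraded)
t(Degraded) = 1 + 0.3·t(Running) + 0.42·t(Degraded)
Solving: t(Running) = 3.1480, t(Degraded) = 3.3524.
Expected hours from Degraded to Idle: 3.3524.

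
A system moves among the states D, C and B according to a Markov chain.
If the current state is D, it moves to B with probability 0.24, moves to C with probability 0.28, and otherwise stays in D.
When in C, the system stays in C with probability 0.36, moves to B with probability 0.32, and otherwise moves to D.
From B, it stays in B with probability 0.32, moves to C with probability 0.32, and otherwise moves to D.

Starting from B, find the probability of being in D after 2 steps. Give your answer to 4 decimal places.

0.3904

Sum over the intermediate state after 1 step:
P = P(B→D)·P(D→D) + P(B→C)·P(C→D) + P(B→B)·P(B→D)
  = 0.36×0.48 + 0.32×0.32 + 0.32×0.36
  = 0.1728 + 0.1024 + 0.1152 = 0.3904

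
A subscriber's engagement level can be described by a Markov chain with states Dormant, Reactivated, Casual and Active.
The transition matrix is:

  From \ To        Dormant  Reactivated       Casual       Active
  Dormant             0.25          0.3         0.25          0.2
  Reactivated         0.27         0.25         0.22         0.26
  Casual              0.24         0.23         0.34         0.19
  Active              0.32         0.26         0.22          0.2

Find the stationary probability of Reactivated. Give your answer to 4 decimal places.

Let the stationary distribution be π with π = πP and π_1 + π_2 + π_3 + π_4 = 1.
π_1 = 0.25·π_1 + 0.27·π_2 + 0.24·π_3 + 0.32·π_4
π_2 = 0.3·π_1 + 0.25·π_2 + 0.23·π_3 + 0.26·π_4
π_3 = 0.25·π_1 + 0.22·π_2 + 0.34·π_3 + 0.22·π_4
Solving with the normalization constraint gives π = (0.2675, 0.2603, 0.2591, 0.2130).
So the stationary probability of Reactivated is 0.2603.

0.2603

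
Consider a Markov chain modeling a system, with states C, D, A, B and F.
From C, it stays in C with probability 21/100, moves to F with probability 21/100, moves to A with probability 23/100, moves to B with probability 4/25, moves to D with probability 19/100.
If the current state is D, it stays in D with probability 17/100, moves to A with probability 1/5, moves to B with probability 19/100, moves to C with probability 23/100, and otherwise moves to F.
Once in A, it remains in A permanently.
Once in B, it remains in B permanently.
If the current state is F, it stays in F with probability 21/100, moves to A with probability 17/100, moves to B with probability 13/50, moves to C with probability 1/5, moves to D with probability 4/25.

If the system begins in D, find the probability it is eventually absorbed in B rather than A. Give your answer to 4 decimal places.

0.4973

Let h(s) be the probability of absorption at B starting from transient state s. Then h(B) = 1 and h(A) = 0. By first-step analysis:
h(C) = 0.21·h(C) + 0.19·h(D) + 0.23·0 + 0.16·1 + 0.21·h(F)
h(D) = 0.23·h(C) + 0.17·h(D) + 0.2·0 + 0.19·1 + 0.21·h(F)
h(F) = 0.2·h(C) + 0.16·h(D) + 0.17·0 + 0.26·1 + 0.21·h(F)
Solving: h(C) = 0.4679, h(D) = 0.4973, h(F) = 0.5483.
Starting from D, the probability is 0.4973.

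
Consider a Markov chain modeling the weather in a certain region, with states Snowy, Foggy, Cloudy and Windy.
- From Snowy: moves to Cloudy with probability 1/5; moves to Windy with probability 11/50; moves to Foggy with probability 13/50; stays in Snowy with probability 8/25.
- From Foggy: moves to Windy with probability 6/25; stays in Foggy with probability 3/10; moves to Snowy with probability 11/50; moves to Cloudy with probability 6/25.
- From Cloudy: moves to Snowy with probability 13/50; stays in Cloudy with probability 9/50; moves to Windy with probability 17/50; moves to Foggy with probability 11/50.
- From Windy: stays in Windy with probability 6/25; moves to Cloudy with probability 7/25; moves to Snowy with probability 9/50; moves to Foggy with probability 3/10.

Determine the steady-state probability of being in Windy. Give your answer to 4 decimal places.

Let the stationary distribution be π with π = πP and π_1 + π_2 + π_3 + π_4 = 1.
π_1 = 0.32·π_1 + 0.22·π_2 + 0.26·π_3 + 0.18·π_4
π_2 = 0.26·π_1 + 0.3·π_2 + 0.22·π_3 + 0.3·π_4
π_3 = 0.2·π_1 + 0.24·π_2 + 0.18·π_3 + 0.28·π_4
Solving with the normalization constraint gives π = (0.2431, 0.2721, 0.2270, 0.2578).
So the stationary probability of Windy is 0.2578.

0.2578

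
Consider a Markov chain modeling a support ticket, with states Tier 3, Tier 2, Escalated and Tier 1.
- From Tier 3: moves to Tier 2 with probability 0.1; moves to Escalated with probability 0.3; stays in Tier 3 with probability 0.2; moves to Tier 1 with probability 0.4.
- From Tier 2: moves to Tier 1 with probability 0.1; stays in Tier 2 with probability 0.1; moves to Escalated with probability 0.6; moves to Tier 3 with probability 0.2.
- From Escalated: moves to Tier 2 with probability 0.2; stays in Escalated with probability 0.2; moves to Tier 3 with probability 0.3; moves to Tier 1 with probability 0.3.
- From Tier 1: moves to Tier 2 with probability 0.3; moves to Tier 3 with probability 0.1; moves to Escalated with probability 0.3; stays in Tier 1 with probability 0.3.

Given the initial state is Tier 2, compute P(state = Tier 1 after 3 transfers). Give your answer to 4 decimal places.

0.2890

Propagate the distribution vector 3 transfers from Tier 2.
After 0 transfers: (0.0000, 1.0000, 0.0000, 0.0000)
After 1 transfer: (0.2000, 0.1000, 0.6000, 0.1000)
After 2 transfers: (0.2500, 0.1800, 0.2700, 0.3000)
After 3 transfers: (0.1970, 0.1870, 0.3270, 0.2890)
P(in Tier 1 after 3 transfers) = 0.2890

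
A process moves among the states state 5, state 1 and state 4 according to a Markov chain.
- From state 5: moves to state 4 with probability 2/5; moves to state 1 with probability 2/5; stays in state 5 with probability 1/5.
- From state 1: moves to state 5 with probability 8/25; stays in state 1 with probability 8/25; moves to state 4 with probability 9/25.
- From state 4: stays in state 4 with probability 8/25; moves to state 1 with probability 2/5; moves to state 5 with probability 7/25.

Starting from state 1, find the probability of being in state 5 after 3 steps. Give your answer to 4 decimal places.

0.2736

Propagate the distribution vector 3 steps from state 1.
After 0 steps: (0.0000, 1.0000, 0.0000)
After 1 step: (0.3200, 0.3200, 0.3600)
After 2 steps: (0.2672, 0.3744, 0.3584)
After 3 steps: (0.2736, 0.3700, 0.3564)
P(in state 5 after 3 steps) = 0.2736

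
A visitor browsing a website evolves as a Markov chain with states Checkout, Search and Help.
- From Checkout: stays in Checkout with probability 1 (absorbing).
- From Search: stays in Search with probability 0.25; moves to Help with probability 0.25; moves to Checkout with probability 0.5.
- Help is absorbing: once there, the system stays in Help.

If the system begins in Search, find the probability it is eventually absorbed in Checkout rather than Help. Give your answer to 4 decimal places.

0.6667

Let h(s) be the probability of absorption at Checkout starting from transient state s. Then h(Checkout) = 1 and h(Help) = 0. By first-step analysis:
h(Search) = 0.5·1 + 0.25·h(Search) + 0.25·0
Solving: h(Search) = 0.6667.
Starting from Search, the probability is 0.6667.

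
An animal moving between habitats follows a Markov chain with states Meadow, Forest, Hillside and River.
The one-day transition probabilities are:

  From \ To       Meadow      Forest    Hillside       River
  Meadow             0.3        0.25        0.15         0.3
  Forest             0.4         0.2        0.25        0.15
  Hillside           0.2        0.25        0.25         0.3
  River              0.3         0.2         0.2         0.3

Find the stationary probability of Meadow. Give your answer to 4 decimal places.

0.3019

Let the stationary distribution be π with π = πP and π_1 + π_2 + π_3 + π_4 = 1.
π_1 = 0.3·π_1 + 0.4·π_2 + 0.2·π_3 + 0.3·π_4
π_2 = 0.25·π_1 + 0.2·π_2 + 0.25·π_3 + 0.2·π_4
π_3 = 0.15·π_1 + 0.25·π_2 + 0.25·π_3 + 0.2·π_4
Solving with the normalization constraint gives π = (0.3019, 0.2254, 0.2065, 0.2662).
So the stationary probability of Meadow is 0.3019.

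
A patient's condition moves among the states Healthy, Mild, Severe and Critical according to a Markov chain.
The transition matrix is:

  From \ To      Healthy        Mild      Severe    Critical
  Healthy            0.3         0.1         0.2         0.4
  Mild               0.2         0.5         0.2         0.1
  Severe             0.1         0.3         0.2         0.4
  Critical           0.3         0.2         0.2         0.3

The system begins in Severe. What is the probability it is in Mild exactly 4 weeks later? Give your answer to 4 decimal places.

0.2831

Propagate the distribution vector 4 weeks from Severe.
After 0 weeks: (0.0000, 0.0000, 1.0000, 0.0000)
After 1 week: (0.1000, 0.3000, 0.2000, 0.4000)
After 2 weeks: (0.2300, 0.3000, 0.2000, 0.2700)
After 3 weeks: (0.2300, 0.2870, 0.2000, 0.2830)
After 4 weeks: (0.2313, 0.2831, 0.2000, 0.2856)
P(in Mild after 4 weeks) = 0.2831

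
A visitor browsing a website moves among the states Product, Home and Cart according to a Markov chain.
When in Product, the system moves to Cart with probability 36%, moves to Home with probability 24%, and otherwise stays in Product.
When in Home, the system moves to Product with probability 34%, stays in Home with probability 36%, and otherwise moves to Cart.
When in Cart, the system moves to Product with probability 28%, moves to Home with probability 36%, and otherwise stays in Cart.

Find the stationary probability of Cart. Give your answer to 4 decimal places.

Let the stationary distribution be π with π = πP and π_1 + π_2 + π_3 = 1.
π_1 = 0.4·π_1 + 0.34·π_2 + 0.28·π_3
π_2 = 0.24·π_1 + 0.36·π_2 + 0.36·π_3
Solving with the normalization constraint gives π = (0.3399, 0.3192, 0.3408).
So the stationary probability of Cart is 0.3408.

0.3408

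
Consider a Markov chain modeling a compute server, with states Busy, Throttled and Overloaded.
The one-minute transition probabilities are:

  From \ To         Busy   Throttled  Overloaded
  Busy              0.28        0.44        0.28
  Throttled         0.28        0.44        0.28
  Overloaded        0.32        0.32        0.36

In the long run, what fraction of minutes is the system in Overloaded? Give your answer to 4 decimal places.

0.3043

Let the stationary distribution be π with π = πP and π_1 + π_2 + π_3 = 1.
π_1 = 0.28·π_1 + 0.28·π_2 + 0.32·π_3
π_2 = 0.44·π_1 + 0.44·π_2 + 0.32·π_3
Solving with the normalization constraint gives π = (0.2922, 0.4035, 0.3043).
So the stationary probability of Overloaded is 0.3043.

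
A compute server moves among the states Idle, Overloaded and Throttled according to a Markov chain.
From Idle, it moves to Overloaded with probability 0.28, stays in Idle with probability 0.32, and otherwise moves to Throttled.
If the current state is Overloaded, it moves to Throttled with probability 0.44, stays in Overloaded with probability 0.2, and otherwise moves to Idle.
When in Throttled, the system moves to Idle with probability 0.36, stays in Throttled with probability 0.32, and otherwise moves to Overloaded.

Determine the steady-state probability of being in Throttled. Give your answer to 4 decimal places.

Let the stationary distribution be π with π = πP and π_1 + π_2 + π_3 = 1.
π_1 = 0.32·π_1 + 0.36·π_2 + 0.36·π_3
π_2 = 0.28·π_1 + 0.2·π_2 + 0.32·π_3
Solving with the normalization constraint gives π = (0.3462, 0.2734, 0.3805).
So the stationary probability of Throttled is 0.3805.

0.3805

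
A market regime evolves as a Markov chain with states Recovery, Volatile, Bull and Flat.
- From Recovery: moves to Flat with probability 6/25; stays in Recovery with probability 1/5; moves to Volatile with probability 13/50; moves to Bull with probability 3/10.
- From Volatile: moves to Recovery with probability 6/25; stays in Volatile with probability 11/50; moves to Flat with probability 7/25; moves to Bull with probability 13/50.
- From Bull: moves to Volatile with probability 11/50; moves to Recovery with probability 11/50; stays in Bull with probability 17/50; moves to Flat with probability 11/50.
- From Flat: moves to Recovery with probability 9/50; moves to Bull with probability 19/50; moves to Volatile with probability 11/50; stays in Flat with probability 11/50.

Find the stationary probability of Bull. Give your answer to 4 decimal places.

Let the stationary distribution be π with π = πP and π_1 + π_2 + π_3 + π_4 = 1.
π_1 = 0.2·π_1 + 0.24·π_2 + 0.22·π_3 + 0.18·π_4
π_2 = 0.26·π_1 + 0.22·π_2 + 0.22·π_3 + 0.22·π_4
π_3 = 0.3·π_1 + 0.26·π_2 + 0.34·π_3 + 0.38·π_4
Solving with the normalization constraint gives π = (0.2108, 0.2284, 0.3228, 0.2379).
So the stationary probability of Bull is 0.3228.

0.3228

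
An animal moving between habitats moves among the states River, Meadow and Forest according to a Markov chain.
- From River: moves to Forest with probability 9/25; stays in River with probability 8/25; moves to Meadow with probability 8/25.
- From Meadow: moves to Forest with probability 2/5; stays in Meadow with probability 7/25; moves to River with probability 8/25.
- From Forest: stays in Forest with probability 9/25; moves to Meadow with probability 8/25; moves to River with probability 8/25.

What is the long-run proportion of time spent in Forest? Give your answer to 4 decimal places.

Let the stationary distribution be π with π = πP and π_1 + π_2 + π_3 = 1.
π_1 = 0.32·π_1 + 0.32·π_2 + 0.32·π_3
π_2 = 0.32·π_1 + 0.28·π_2 + 0.32·π_3
Solving with the normalization constraint gives π = (0.3200, 0.3077, 0.3723).
So the stationary probability of Forest is 0.3723.

0.3723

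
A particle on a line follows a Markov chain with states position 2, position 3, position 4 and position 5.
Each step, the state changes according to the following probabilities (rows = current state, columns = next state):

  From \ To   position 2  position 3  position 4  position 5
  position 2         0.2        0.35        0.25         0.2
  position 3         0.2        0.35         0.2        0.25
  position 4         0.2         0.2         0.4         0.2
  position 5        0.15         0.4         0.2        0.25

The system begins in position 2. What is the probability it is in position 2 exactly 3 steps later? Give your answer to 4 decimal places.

0.1886

Propagate the distribution vector 3 steps from position 2.
After 0 steps: (1.0000, 0.0000, 0.0000, 0.0000)
After 1 step: (0.2000, 0.3500, 0.2500, 0.2000)
After 2 steps: (0.1900, 0.3225, 0.2600, 0.2275)
After 3 steps: (0.1886, 0.3224, 0.2615, 0.2275)
P(in position 2 after 3 steps) = 0.1886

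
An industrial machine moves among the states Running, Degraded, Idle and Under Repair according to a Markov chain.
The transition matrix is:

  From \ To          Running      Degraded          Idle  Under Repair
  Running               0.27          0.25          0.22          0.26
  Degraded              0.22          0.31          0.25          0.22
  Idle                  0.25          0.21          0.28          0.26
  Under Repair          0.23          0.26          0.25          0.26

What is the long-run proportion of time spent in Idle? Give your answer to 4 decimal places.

0.2502

Let the stationary distribution be π with π = πP and π_1 + π_2 + π_3 + π_4 = 1.
π_1 = 0.27·π_1 + 0.22·π_2 + 0.25·π_3 + 0.23·π_4
π_2 = 0.25·π_1 + 0.31·π_2 + 0.21·π_3 + 0.26·π_4
π_3 = 0.22·π_1 + 0.25·π_2 + 0.28·π_3 + 0.25·π_4
Solving with the normalization constraint gives π = (0.2421, 0.2580, 0.2502, 0.2497).
So the stationary probability of Idle is 0.2502.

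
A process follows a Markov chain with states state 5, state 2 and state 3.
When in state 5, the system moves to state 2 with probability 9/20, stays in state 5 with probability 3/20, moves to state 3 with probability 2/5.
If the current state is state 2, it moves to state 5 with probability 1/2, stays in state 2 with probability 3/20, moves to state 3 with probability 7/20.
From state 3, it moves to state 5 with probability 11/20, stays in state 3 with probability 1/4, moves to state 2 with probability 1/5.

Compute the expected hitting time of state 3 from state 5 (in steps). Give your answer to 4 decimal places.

2.6131

Let t(s) be the expected number of steps to first reach state 3 from state s, with t(state 3) = 0. Conditioning on the first step:
t(state 5) = 1 + 0.15·t(state 5) + 0.45·t(state 2)
t(state 2) = 1 + 0.5·t(state 5) + 0.15·t(state 2)
Solving: t(state 5) = 2.6131, t(state 2) = 2.7136.
Expected steps from state 5 to state 3: 2.6131.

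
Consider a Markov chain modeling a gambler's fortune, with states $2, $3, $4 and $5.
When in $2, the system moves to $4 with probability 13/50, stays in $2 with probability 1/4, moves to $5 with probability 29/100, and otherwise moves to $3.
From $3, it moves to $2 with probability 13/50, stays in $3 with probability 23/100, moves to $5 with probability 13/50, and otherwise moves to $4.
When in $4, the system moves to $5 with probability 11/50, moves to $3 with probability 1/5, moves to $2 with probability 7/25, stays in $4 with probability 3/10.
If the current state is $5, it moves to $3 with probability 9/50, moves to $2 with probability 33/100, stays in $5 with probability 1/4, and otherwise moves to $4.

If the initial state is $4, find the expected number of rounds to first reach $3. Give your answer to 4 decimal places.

Let t(s) be the expected number of rounds to first reach $3 from state s, with t($3) = 0. Conditioning on the first round:
t($2) = 1 + 0.25·t($2) + 0.26·t($4) + 0.29·t($5)
t($4) = 1 + 0.28·t($2) + 0.3·t($4) + 0.22·t($5)
t($5) = 1 + 0.33·t($2) + 0.24·t($4) + 0.25·t($5)
Solving: t($2) = 5.1340, t($4) = 5.1268, t($5) = 5.2329.
Expected rounds from $4 to $3: 5.1268.

5.1268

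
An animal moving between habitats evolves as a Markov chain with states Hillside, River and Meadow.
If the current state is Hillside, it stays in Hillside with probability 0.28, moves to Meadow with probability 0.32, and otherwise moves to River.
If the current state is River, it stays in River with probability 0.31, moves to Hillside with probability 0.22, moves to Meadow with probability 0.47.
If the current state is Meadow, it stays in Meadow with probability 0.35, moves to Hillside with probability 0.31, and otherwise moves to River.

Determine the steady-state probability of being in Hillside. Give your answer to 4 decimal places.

0.2707

Let the stationary distribution be π with π = πP and π_1 + π_2 + π_3 = 1.
π_1 = 0.28·π_1 + 0.22·π_2 + 0.31·π_3
π_2 = 0.4·π_1 + 0.31·π_2 + 0.34·π_3
Solving with the normalization constraint gives π = (0.2707, 0.3459, 0.3834).
So the stationary probability of Hillside is 0.2707.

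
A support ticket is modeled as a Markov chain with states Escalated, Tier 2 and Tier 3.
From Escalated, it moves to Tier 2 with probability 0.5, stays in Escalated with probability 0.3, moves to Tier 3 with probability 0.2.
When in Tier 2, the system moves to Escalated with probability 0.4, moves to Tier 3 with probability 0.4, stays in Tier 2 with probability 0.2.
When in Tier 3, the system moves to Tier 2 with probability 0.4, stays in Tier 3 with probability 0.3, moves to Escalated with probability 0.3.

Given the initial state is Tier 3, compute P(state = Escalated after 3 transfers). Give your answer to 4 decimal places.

Propagate the distribution vector 3 transfers from Tier 3.
After 0 transfers: (0.0000, 0.0000, 1.0000)
After 1 transfer: (0.3000, 0.4000, 0.3000)
After 2 transfers: (0.3400, 0.3500, 0.3100)
After 3 transfers: (0.3350, 0.3640, 0.3010)
P(in Escalated after 3 transfers) = 0.3350

0.3350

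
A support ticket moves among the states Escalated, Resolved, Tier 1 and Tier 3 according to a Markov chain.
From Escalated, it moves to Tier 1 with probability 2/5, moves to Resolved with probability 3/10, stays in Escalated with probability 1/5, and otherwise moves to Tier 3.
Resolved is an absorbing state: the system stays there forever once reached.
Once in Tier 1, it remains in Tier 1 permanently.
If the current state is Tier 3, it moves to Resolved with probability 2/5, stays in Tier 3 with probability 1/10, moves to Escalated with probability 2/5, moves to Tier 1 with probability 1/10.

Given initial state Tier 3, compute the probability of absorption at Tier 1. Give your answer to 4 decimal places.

0.3529

Let h(s) be the probability of absorption at Tier 1 starting from transient state s. Then h(Tier 1) = 1 and h(Resolved) = 0. By first-step analysis:
h(Escalated) = 0.2·h(Escalated) + 0.3·0 + 0.4·1 + 0.1·h(Tier 3)
h(Tier 3) = 0.4·h(Escalated) + 0.4·0 + 0.1·1 + 0.1·h(Tier 3)
Solving: h(Escalated) = 0.5441, h(Tier 3) = 0.3529.
Starting from Tier 3, the probability is 0.3529.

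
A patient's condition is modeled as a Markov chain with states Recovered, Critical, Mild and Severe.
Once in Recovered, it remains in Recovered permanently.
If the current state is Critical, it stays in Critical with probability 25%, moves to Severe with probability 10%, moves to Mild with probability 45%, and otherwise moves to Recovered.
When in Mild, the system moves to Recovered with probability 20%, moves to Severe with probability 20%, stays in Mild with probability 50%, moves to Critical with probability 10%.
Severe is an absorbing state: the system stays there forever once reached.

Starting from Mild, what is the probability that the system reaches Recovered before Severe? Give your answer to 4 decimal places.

0.5152

Let h(s) be the probability of absorption at Recovered starting from transient state s. Then h(Recovered) = 1 and h(Severe) = 0. By first-step analysis:
h(Critical) = 0.2·1 + 0.25·h(Critical) + 0.45·h(Mild) + 0.1·0
h(Mild) = 0.2·1 + 0.1·h(Critical) + 0.5·h(Mild) + 0.2·0
Solving: h(Critical) = 0.5758, h(Mild) = 0.5152.
Starting from Mild, the probability is 0.5152.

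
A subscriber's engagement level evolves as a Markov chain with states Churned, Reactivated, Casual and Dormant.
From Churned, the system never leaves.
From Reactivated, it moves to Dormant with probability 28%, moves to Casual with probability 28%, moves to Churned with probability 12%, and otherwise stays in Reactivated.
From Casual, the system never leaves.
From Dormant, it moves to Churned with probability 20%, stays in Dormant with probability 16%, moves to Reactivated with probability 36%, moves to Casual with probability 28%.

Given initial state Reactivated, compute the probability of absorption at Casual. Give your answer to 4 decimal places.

0.6667

Let h(s) be the probability of absorption at Casual starting from transient state s. Then h(Casual) = 1 and h(Churned) = 0. By first-step analysis:
h(Reactivated) = 0.12·0 + 0.32·h(Reactivated) + 0.28·1 + 0.28·h(Dormant)
h(Dormant) = 0.2·0 + 0.36·h(Reactivated) + 0.28·1 + 0.16·h(Dormant)
Solving: h(Reactivated) = 0.6667, h(Dormant) = 0.6190.
Starting from Reactivated, the probability is 0.6667.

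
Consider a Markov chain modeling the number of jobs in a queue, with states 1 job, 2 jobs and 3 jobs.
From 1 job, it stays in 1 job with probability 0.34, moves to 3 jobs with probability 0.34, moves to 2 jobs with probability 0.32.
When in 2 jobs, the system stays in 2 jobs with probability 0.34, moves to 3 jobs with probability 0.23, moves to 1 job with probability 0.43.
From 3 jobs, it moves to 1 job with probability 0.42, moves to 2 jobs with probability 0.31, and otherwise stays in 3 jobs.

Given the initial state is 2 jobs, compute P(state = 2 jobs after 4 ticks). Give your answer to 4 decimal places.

0.3236

Propagate the distribution vector 4 ticks from 2 jobs.
After 0 ticks: (0.0000, 1.0000, 0.0000)
After 1 tick: (0.4300, 0.3400, 0.2300)
After 2 ticks: (0.3890, 0.3245, 0.2865)
After 3 ticks: (0.3921, 0.3236, 0.2843)
After 4 ticks: (0.3919, 0.3236, 0.2845)
P(in 2 jobs after 4 ticks) = 0.3236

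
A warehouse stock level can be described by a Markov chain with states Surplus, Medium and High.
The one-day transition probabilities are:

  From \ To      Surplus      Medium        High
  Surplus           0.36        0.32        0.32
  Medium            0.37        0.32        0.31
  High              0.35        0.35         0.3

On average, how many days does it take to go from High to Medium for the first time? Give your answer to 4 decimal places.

Let t(s) be the expected number of days to first reach Medium from state s, with t(Medium) = 0. Conditioning on the first day:
t(Surplus) = 1 + 0.36·t(Surplus) + 0.32·t(High)
t(High) = 1 + 0.35·t(Surplus) + 0.3·t(High)
Solving: t(Surplus) = 3.0357, t(High) = 2.9464.
Expected days from High to Medium: 2.9464.

2.9464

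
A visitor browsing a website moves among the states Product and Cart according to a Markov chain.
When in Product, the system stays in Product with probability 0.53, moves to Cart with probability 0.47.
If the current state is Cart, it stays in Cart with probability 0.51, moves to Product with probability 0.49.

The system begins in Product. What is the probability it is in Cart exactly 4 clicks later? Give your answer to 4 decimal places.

0.4896

Propagate the distribution vector 4 clicks from Product.
After 0 clicks: (1.0000, 0.0000)
After 1 click: (0.5300, 0.4700)
After 2 clicks: (0.5112, 0.4888)
After 3 clicks: (0.5104, 0.4896)
After 4 clicks: (0.5104, 0.4896)
P(in Cart after 4 clicks) = 0.4896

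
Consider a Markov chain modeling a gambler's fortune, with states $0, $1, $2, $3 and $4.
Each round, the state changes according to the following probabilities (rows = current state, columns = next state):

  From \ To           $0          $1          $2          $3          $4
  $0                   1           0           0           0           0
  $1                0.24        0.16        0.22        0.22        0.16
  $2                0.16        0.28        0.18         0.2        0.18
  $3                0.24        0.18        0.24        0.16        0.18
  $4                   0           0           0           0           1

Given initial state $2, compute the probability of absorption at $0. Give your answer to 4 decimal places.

Let h(s) be the probability of absorption at $0 starting from transient state s. Then h($0) = 1 and h($4) = 0. By first-step analysis:
h($1) = 0.24·1 + 0.16·h($1) + 0.22·h($2) + 0.22·h($3) + 0.16·0
h($2) = 0.16·1 + 0.28·h($1) + 0.18·h($2) + 0.2·h($3) + 0.18·0
h($3) = 0.24·1 + 0.18·h($1) + 0.24·h($2) + 0.16·h($3) + 0.18·0
Solving: h($1) = 0.5695, h($2) = 0.5257, h($3) = 0.5579.
Starting from $2, the probability is 0.5257.

0.5257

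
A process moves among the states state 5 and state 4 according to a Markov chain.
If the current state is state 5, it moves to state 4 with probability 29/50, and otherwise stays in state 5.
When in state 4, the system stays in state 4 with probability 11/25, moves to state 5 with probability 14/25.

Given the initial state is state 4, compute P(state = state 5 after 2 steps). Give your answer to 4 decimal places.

0.4816

Sum over the intermediate state after 1 step:
P = P(state 4→state 5)·P(state 5→state 5) + P(state 4→state 4)·P(state 4→state 5)
  = 0.56×0.42 + 0.44×0.56
  = 0.2352 + 0.2464 = 0.4816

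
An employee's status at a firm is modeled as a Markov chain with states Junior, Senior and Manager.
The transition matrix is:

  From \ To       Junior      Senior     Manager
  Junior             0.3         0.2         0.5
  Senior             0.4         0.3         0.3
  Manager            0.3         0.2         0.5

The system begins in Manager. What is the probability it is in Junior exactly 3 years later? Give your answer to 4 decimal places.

0.3220

Propagate the distribution vector 3 years from Manager.
After 0 years: (0.0000, 0.0000, 1.0000)
After 1 year: (0.3000, 0.2000, 0.5000)
After 2 years: (0.3200, 0.2200, 0.4600)
After 3 years: (0.3220, 0.2220, 0.4560)
P(in Junior after 3 years) = 0.3220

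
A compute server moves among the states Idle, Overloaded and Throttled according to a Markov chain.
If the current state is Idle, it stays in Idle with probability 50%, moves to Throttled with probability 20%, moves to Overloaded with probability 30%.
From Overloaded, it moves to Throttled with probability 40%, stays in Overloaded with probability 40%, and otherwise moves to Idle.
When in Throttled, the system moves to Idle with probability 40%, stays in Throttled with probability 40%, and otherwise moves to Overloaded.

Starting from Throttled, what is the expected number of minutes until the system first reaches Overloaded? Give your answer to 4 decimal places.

4.0909

Let t(s) be the expected number of minutes to first reach Overloaded from state s, with t(Overloaded) = 0. Conditioning on the first minute:
t(Idle) = 1 + 0.5·t(Idle) + 0.2·t(Throttled)
t(Throttled) = 1 + 0.4·t(Idle) + 0.4·t(Throttled)
Solving: t(Idle) = 3.6364, t(Throttled) = 4.0909.
Expected minutes from Throttled to Overloaded: 4.0909.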